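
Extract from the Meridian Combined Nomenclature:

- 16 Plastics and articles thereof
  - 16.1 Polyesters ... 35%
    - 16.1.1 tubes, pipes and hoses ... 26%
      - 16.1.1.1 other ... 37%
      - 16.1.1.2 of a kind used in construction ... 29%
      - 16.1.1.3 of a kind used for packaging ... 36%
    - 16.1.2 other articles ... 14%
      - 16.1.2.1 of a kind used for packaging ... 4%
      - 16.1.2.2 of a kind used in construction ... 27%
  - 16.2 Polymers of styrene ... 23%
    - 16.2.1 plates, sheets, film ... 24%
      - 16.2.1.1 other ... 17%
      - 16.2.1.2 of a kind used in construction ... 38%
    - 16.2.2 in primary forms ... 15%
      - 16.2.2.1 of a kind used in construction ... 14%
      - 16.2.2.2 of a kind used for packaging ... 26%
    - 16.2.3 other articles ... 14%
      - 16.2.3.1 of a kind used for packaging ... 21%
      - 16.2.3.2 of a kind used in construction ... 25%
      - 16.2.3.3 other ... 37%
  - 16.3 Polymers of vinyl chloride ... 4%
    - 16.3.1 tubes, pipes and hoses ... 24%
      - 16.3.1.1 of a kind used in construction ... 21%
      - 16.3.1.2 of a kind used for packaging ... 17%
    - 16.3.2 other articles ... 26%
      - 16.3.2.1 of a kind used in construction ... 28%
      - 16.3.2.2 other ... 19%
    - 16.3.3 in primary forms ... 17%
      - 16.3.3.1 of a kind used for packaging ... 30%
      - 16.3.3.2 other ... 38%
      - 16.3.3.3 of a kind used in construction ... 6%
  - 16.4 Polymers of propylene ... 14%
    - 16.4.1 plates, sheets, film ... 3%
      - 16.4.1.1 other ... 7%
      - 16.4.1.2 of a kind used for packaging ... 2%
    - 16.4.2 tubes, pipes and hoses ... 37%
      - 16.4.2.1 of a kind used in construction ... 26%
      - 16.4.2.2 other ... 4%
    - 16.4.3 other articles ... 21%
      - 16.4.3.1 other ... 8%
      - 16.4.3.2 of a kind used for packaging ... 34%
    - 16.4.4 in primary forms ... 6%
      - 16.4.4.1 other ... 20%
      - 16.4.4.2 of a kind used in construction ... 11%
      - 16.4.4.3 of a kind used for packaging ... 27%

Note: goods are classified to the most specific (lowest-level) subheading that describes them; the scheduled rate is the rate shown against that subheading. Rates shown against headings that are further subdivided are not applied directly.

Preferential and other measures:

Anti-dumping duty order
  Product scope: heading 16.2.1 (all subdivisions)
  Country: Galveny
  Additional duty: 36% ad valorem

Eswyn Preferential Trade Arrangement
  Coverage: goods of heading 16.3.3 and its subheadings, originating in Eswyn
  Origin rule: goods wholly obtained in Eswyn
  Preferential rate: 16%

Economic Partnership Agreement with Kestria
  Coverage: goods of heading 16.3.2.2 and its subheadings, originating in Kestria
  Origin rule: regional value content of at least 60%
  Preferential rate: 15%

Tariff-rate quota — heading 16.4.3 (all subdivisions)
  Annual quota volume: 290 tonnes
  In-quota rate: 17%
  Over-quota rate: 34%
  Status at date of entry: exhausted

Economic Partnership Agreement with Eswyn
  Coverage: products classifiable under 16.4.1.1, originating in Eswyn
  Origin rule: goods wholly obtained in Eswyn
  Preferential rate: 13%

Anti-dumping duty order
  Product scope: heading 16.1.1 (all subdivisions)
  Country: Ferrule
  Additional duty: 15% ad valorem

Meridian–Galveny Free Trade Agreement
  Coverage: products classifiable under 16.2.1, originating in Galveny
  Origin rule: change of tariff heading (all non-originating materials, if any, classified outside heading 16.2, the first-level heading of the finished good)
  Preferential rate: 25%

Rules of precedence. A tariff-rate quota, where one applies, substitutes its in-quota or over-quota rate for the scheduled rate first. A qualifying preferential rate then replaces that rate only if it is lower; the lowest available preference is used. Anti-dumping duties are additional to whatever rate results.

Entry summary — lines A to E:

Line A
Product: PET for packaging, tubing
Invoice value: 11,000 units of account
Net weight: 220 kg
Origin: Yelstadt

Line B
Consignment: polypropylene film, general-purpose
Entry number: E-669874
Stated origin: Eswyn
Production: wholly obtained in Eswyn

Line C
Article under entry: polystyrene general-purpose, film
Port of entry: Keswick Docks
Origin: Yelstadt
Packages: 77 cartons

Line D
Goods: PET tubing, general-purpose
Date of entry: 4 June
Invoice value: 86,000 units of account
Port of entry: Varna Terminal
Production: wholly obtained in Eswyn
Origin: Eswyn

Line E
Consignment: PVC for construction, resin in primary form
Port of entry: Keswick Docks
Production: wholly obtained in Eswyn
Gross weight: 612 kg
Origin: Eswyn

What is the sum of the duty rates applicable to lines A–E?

Line A: PET → 16.1; tubing → 16.1.1; for packaging → 16.1.1.3. Scheduled 36%. No special measure applies. → 36%.
Line B: polypropylene → 16.4; film → 16.4.1; general-purpose → 16.4.1.1. Scheduled 7%. Eswyn agreement on 16.3.3: 16.4.1.1 not covered; Eswyn agreement on 16.4.1.1: wholly obtained → 13% available; preference 13% not lower than 7% → no reduction. → 7%.
Line C: polystyrene → 16.2; film → 16.2.1; general-purpose → 16.2.1.1. Scheduled 17%. No special measure applies. → 17%.
Line D: PET → 16.1; tubing → 16.1.1; general-purpose → 16.1.1.1. Scheduled 37%. Eswyn agreement on 16.3.3: 16.1.1.1 not covered; Eswyn agreement on 16.4.1.1: 16.1.1.1 not covered. → 37%.
Line E: PVC → 16.3; resin in primary form → 16.3.3; for construction → 16.3.3.3. Scheduled 6%. Eswyn agreement on 16.3.3: wholly obtained → 16% available; Eswyn agreement on 16.4.1.1: 16.3.3.3 not covered; preference 16% not lower than 6% → no reduction. → 6%.
Sum: 36% + 7% + 17% + 37% + 6% = 103%.

103%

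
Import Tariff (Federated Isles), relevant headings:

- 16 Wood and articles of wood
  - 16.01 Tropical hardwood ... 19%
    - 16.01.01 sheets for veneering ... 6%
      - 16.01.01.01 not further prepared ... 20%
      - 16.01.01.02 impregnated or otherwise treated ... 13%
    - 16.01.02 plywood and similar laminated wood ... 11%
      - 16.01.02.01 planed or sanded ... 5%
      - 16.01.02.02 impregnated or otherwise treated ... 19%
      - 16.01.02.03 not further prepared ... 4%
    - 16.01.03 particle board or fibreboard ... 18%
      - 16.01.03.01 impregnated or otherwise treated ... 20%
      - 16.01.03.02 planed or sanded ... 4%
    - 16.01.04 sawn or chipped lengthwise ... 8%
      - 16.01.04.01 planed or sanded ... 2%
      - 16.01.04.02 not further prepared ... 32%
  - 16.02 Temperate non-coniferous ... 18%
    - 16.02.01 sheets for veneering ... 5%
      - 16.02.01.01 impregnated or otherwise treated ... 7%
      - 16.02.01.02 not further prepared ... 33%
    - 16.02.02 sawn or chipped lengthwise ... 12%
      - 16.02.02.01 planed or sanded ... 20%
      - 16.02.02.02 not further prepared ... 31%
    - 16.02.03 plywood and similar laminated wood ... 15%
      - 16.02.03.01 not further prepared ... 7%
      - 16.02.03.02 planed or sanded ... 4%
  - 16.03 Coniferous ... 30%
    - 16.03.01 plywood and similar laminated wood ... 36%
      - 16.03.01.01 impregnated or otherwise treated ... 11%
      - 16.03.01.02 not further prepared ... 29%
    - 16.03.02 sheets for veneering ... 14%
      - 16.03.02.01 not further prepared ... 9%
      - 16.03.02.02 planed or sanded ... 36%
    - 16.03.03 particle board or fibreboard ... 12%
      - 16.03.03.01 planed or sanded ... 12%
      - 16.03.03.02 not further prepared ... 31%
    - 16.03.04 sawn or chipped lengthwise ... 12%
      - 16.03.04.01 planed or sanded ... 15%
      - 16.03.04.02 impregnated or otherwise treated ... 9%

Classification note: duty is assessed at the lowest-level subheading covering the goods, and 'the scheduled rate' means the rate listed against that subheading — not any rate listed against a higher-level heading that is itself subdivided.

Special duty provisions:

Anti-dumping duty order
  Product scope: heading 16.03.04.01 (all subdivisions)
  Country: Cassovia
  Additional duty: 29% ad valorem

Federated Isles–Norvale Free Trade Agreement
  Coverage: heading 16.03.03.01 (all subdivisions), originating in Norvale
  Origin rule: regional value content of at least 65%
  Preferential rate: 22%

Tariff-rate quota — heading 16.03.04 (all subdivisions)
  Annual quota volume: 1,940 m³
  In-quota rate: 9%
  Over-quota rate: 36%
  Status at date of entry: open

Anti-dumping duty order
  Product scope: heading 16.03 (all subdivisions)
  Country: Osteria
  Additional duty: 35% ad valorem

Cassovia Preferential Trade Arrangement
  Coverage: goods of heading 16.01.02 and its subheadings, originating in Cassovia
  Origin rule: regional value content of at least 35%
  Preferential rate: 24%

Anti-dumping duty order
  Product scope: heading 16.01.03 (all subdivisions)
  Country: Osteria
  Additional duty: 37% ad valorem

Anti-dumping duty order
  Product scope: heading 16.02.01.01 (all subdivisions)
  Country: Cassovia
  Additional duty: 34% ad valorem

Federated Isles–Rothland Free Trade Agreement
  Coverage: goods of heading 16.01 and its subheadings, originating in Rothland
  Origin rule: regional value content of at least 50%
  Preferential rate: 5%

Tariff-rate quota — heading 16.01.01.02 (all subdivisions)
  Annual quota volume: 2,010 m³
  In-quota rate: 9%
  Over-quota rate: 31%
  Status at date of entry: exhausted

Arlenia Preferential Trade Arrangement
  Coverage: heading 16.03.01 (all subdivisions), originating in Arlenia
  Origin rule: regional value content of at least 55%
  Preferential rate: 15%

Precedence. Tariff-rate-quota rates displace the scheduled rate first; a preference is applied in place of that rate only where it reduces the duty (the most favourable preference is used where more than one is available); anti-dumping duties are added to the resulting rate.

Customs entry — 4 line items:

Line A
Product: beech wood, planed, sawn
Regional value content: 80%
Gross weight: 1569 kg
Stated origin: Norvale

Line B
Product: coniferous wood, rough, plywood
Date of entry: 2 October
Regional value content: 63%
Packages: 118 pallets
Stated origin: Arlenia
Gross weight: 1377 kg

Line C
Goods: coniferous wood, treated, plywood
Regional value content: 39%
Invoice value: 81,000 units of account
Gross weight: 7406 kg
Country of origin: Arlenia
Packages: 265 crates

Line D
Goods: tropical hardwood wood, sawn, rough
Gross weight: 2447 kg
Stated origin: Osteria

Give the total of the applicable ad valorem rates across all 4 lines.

78%

Line A: beech → 16.02; sawn → 16.02.02; planed → 16.02.02.01. Scheduled 20%. Norvale agreement on 16.03.03.01: 16.02.02.01 not covered. → 20%.
Line B: coniferous → 16.03; plywood → 16.03.01; rough → 16.03.01.02. Scheduled 29%. Arlenia agreement on 16.03.01: RVC ≥ 55% → 15% available; preferential 15%. → 15%.
Line C: coniferous → 16.03; plywood → 16.03.01; treated → 16.03.01.01. Scheduled 11%. Arlenia agreement on 16.03.01: RVC < 55%. → 11%.
Line D: tropical hardwood → 16.01; sawn → 16.01.04; rough → 16.01.04.02. Scheduled 32%. No special measure applies. → 32%.
Sum: 20% + 15% + 11% + 32% = 78%.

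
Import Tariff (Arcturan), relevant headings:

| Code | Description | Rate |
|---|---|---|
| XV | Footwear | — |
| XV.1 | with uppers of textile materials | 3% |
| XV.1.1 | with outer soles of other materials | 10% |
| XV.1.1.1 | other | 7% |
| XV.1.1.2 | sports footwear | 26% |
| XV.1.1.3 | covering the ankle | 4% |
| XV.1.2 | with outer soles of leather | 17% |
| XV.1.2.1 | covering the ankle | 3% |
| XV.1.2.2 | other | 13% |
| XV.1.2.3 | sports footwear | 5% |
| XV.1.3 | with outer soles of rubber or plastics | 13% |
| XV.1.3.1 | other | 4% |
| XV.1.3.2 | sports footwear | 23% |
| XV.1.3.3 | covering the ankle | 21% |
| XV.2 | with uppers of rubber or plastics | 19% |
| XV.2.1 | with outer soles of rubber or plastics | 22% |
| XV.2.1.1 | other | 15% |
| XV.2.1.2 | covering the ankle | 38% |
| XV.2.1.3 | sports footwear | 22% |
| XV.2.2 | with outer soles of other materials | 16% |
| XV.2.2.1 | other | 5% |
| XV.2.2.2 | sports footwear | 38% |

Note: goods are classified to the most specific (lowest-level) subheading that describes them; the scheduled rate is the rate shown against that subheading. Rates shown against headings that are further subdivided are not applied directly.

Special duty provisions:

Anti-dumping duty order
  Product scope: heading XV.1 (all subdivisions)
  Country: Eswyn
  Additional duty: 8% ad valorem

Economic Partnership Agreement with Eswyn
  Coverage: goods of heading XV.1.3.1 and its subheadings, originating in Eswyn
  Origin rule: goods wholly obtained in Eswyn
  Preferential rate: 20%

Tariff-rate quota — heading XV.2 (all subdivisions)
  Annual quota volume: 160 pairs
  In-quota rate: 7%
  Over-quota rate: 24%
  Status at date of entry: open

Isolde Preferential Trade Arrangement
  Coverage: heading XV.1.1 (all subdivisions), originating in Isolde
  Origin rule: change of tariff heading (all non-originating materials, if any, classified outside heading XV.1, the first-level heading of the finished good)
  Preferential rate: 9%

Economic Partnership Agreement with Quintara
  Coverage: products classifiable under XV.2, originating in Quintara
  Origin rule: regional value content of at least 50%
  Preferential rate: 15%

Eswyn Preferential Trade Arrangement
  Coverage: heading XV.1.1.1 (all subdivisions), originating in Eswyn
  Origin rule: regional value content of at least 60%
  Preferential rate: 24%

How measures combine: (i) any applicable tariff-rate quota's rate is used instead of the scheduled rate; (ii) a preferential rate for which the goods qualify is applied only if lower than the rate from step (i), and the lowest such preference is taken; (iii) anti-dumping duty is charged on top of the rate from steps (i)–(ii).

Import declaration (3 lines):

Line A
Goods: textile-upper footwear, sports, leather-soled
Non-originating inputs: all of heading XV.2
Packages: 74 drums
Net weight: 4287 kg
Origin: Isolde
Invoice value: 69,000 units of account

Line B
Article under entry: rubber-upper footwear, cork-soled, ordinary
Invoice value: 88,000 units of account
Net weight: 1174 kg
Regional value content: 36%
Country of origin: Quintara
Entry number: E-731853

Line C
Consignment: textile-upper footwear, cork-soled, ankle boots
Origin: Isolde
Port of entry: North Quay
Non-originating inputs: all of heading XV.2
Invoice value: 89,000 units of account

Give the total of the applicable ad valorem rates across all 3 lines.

16%

Line A: textile-upper → XV.1; leather-soled → XV.1.2; sports → XV.1.2.3. Scheduled 5%. Isolde agreement on XV.1.1: XV.1.2.3 not covered. → 5%.
Line B: rubber-upper → XV.2; cork-soled → XV.2.2; ordinary → XV.2.2.1. Scheduled 5%. quota on XV.2 open → in-quota 7%; Quintara agreement on XV.2: RVC < 50%. → 7%.
Line C: textile-upper → XV.1; cork-soled → XV.1.1; ankle boots → XV.1.1.3. Scheduled 4%. Isolde agreement on XV.1.1: CTH met → 9% available; preference 9% not lower than 4% → no reduction. → 4%.
Sum: 5% + 7% + 4% = 16%.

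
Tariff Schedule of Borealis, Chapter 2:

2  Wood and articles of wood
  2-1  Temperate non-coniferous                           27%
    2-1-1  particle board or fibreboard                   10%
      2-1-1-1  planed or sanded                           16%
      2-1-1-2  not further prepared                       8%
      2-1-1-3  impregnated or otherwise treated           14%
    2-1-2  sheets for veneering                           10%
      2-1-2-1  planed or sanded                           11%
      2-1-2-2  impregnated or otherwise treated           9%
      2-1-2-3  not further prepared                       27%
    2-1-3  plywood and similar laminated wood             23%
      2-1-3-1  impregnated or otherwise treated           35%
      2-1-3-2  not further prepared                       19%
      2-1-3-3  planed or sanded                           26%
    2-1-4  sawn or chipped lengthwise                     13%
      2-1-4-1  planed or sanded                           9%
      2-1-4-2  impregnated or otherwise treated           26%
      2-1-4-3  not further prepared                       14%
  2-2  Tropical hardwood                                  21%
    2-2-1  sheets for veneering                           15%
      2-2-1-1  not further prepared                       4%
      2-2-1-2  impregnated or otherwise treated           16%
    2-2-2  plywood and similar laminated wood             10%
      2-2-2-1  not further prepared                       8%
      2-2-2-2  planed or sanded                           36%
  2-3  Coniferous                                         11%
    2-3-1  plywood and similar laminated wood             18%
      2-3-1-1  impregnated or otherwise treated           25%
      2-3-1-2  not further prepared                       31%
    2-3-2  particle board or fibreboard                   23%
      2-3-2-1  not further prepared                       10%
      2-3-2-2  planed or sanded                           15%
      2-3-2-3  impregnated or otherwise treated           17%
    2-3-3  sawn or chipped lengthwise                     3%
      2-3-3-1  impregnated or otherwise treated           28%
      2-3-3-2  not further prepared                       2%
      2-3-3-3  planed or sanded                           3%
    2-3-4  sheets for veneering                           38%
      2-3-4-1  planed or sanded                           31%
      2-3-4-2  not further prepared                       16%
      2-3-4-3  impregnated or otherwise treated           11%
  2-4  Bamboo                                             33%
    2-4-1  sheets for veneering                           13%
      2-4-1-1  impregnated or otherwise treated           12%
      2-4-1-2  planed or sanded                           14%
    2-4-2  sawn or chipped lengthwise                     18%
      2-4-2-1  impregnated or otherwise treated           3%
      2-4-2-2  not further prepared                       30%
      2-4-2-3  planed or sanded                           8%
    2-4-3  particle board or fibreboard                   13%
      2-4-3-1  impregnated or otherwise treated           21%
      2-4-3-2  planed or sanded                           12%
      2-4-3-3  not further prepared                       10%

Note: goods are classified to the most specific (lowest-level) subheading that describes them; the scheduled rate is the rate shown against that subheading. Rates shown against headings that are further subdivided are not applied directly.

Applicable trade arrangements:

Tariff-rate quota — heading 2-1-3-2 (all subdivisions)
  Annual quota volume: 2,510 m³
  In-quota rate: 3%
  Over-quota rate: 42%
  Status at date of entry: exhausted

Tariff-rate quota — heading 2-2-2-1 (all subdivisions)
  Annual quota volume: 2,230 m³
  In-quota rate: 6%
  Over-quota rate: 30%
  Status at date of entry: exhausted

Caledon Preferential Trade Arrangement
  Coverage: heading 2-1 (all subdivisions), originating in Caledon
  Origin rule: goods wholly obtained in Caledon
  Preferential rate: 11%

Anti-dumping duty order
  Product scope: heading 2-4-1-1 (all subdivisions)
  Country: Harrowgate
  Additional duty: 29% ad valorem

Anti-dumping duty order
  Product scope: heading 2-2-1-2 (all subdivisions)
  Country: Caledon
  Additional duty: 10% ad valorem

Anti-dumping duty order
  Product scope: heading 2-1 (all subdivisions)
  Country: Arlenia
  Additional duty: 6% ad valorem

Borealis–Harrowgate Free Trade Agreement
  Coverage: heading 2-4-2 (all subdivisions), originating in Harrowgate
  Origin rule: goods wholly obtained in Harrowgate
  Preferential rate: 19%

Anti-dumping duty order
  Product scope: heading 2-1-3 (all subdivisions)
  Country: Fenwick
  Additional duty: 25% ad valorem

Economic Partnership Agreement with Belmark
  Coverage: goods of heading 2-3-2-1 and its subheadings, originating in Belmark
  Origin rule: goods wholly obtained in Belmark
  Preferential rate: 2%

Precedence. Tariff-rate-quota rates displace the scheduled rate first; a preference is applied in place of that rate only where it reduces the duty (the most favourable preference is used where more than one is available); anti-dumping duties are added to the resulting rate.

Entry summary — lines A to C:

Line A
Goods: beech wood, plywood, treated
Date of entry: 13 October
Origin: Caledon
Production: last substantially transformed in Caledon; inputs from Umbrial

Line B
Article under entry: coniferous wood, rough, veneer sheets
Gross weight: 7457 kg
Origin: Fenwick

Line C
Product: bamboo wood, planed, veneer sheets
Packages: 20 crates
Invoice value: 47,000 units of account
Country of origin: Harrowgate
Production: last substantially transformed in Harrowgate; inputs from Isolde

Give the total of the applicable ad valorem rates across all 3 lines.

65%

Line A: beech → 2-1; plywood → 2-1-3; treated → 2-1-3-1. Scheduled 35%. Caledon agreement on 2-1: not wholly obtained. → 35%.
Line B: coniferous → 2-3; veneer sheets → 2-3-4; rough → 2-3-4-2. Scheduled 16%. No special measure applies. → 16%.
Line C: bamboo → 2-4; veneer sheets → 2-4-1; planed → 2-4-1-2. Scheduled 14%. Harrowgate agreement on 2-4-2: 2-4-1-2 not covered. → 14%.
Sum: 35% + 16% + 14% = 65%.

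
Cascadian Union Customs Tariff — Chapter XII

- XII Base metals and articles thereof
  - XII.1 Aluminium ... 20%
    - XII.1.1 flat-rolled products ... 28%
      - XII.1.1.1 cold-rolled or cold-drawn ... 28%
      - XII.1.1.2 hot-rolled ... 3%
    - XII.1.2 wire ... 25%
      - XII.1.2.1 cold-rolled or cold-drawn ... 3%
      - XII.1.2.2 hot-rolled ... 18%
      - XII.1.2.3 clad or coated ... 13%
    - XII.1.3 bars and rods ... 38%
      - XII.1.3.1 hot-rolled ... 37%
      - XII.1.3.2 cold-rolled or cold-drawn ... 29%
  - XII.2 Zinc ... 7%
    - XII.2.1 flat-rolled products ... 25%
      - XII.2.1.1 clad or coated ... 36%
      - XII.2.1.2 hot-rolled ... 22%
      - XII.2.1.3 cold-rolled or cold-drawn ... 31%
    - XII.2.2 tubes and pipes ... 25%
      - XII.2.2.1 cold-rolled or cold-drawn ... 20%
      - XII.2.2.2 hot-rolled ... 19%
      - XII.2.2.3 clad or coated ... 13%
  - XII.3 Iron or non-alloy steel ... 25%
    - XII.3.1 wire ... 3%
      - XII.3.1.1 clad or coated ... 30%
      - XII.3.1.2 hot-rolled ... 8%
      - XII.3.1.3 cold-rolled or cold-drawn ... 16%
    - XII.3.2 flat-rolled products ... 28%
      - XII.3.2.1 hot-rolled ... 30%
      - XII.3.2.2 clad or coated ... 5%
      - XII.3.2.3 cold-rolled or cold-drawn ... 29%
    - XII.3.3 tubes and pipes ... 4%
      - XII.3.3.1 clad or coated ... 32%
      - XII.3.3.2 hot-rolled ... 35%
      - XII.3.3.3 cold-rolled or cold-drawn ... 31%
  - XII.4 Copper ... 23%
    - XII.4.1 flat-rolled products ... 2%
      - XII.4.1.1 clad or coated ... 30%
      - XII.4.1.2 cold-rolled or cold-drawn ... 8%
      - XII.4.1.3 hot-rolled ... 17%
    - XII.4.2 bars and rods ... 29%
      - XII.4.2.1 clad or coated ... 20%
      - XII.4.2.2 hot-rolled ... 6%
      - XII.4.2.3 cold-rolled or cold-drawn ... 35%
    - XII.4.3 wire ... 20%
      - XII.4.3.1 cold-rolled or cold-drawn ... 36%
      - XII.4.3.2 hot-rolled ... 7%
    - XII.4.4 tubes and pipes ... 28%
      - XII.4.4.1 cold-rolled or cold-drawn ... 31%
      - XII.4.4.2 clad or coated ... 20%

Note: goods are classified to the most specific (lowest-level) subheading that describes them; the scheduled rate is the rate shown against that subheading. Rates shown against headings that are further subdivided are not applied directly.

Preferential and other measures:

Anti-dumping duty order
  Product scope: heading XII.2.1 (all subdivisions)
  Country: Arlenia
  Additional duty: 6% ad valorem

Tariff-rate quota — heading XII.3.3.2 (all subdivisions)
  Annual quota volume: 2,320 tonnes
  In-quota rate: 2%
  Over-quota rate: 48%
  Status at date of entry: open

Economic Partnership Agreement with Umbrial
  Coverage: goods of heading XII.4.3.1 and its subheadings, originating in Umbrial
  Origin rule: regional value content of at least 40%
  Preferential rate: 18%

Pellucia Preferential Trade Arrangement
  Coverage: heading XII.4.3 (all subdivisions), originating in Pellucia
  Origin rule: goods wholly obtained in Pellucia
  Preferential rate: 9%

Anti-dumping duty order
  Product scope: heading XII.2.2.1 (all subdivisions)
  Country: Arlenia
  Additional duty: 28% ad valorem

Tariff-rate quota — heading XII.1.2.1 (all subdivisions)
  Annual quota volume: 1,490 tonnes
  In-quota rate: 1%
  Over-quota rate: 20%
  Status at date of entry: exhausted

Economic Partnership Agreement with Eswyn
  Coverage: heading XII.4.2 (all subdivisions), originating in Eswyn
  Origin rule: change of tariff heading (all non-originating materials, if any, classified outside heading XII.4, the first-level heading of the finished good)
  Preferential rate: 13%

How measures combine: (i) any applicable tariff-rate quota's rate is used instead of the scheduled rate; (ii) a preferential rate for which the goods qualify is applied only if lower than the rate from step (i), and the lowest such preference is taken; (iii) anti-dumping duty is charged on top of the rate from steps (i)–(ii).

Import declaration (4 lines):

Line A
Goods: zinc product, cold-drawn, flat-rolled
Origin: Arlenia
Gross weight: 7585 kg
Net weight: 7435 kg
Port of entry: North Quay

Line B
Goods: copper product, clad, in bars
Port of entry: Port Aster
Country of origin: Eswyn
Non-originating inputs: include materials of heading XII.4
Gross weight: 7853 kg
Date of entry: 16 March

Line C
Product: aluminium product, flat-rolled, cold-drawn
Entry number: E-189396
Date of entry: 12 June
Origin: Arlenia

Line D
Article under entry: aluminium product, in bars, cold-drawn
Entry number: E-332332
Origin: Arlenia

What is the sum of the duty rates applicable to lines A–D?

Line A: zinc → XII.2; flat-rolled → XII.2.1; cold-drawn → XII.2.1.3. Scheduled 31%. anti-dumping (Arlenia, XII.2.1): +6%; total 31% + 6% = 37%. → 37%.
Line B: copper → XII.4; in bars → XII.4.2; clad → XII.4.2.1. Scheduled 20%. Eswyn agreement on XII.4.2: CTH not met. → 20%.
Line C: aluminium → XII.1; flat-rolled → XII.1.1; cold-drawn → XII.1.1.1. Scheduled 28%. No special measure applies. → 28%.
Line D: aluminium → XII.1; in bars → XII.1.3; cold-drawn → XII.1.3.2. Scheduled 29%. No special measure applies. → 29%.
Sum: 37% + 20% + 28% + 29% = 114%.

114%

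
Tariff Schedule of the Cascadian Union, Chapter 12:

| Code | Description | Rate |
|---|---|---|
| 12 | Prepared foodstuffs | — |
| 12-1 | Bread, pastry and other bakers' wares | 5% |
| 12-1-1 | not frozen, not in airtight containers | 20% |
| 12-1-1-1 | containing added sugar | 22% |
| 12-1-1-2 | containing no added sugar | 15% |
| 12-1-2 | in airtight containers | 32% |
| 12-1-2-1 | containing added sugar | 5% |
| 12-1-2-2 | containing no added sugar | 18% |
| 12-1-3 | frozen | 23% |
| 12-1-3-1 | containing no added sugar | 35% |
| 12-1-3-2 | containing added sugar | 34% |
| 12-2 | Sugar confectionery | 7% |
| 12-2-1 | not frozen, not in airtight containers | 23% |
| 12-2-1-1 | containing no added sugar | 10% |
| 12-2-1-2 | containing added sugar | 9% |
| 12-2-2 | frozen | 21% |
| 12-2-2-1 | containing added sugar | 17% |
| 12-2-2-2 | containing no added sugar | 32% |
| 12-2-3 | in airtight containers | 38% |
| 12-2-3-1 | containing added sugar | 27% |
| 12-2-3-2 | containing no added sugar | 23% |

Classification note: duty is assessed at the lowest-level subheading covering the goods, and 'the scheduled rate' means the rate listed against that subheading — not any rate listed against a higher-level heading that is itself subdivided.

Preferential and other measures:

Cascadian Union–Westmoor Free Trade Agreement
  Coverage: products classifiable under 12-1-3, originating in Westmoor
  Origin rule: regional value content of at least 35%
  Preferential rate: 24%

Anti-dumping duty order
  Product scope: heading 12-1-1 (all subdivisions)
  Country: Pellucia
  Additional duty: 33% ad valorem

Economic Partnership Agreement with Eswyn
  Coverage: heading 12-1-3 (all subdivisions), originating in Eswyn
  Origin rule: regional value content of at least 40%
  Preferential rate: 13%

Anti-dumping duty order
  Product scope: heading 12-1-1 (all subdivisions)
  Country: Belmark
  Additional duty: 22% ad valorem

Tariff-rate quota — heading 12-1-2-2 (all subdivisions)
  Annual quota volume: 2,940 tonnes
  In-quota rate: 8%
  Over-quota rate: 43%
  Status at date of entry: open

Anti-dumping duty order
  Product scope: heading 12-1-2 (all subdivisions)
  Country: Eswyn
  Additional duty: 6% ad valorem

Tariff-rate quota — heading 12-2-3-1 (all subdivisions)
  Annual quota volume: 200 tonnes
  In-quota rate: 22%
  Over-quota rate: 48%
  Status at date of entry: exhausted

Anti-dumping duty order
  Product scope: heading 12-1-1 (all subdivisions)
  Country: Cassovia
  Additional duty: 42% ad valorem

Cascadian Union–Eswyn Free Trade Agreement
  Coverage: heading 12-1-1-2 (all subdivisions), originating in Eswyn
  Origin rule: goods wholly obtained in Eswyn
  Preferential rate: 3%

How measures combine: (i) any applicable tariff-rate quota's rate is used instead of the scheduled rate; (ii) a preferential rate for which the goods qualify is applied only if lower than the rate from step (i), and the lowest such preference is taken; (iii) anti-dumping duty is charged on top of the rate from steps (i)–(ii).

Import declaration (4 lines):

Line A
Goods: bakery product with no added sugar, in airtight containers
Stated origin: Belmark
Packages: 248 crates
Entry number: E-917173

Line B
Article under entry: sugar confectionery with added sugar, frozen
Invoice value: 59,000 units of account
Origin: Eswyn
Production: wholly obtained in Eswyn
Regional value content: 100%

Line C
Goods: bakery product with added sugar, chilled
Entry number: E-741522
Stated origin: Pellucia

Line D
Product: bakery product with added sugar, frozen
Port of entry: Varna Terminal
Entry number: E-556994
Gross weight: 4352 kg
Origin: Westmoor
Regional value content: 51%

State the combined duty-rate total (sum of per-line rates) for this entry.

Line A: bakery product → 12-1; in airtight containers → 12-1-2; with no added sugar → 12-1-2-2. Scheduled 18%. quota on 12-1-2-2 open → in-quota 8%. → 8%.
Line B: sugar confectionery → 12-2; frozen → 12-2-2; with added sugar → 12-2-2-1. Scheduled 17%. Eswyn agreement on 12-1-3: 12-2-2-1 not covered; Eswyn agreement on 12-1-1-2: 12-2-2-1 not covered. → 17%.
Line C: bakery product → 12-1; chilled → 12-1-1; with added sugar → 12-1-1-1. Scheduled 22%. anti-dumping (Pellucia, 12-1-1): +33%; total 22% + 33% = 55%. → 55%.
Line D: bakery product → 12-1; frozen → 12-1-3; with added sugar → 12-1-3-2. Scheduled 34%. Westmoor agreement on 12-1-3: RVC ≥ 35% → 24% available; preferential 24%. → 24%.
Sum: 8% + 17% + 55% + 24% = 104%.

104%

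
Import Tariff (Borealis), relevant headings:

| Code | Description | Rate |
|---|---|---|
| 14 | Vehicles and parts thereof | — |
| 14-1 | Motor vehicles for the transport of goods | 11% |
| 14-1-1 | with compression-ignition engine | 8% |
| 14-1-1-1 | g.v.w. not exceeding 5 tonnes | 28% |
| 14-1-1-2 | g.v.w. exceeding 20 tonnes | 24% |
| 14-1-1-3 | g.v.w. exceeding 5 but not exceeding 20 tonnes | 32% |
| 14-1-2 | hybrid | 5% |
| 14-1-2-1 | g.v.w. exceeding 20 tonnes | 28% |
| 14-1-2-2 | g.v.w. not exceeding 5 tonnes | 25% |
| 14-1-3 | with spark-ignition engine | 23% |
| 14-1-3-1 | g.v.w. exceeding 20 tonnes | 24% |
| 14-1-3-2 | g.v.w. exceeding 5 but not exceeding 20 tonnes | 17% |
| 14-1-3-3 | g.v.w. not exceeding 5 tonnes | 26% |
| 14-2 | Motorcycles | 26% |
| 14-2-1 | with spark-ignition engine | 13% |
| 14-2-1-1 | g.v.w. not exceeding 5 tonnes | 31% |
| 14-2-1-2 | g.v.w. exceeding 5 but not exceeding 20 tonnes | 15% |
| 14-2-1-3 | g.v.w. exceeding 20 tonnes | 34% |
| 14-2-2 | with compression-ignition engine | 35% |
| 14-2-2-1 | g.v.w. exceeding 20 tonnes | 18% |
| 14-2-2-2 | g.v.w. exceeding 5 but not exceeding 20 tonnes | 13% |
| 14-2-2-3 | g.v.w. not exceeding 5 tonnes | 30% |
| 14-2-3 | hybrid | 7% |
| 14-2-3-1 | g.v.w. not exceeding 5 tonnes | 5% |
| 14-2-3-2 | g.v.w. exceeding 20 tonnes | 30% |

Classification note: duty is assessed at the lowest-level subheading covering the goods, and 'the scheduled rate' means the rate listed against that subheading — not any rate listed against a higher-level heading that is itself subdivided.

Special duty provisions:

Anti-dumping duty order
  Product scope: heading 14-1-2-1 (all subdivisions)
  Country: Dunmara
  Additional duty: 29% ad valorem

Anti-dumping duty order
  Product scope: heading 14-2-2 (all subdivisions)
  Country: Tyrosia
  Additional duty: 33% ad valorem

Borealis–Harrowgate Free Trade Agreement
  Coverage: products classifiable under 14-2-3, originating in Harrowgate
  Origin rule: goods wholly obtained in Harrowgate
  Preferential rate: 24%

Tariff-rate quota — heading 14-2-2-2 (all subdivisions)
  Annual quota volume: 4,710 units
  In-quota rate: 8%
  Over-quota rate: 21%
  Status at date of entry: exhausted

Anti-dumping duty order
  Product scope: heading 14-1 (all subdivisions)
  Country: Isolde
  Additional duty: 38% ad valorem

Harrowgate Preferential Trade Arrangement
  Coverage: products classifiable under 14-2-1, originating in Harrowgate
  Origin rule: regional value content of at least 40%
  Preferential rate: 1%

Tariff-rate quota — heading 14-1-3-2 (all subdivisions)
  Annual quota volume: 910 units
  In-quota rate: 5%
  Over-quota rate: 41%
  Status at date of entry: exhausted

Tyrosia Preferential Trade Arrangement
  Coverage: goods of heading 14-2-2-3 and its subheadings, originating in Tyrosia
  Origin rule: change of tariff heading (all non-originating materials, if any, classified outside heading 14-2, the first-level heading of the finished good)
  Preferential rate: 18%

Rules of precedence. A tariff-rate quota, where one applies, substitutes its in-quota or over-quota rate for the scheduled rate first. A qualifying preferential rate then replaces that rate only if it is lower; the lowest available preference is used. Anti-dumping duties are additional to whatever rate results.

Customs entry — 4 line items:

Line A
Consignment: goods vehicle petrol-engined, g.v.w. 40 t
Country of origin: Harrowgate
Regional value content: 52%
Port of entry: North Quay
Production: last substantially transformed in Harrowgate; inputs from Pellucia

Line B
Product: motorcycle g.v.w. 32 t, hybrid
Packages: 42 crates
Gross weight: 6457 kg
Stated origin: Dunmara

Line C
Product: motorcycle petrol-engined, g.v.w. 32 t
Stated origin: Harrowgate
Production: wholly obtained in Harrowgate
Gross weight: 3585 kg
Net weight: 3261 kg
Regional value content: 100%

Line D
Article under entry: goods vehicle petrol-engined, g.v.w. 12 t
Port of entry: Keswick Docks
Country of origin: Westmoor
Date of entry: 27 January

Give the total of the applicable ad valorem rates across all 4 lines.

Line A: goods vehicle → 14-1; petrol-engined → 14-1-3; g.v.w. 40 t → 14-1-3-1. Scheduled 24%. Harrowgate agreement on 14-2-3: 14-1-3-1 not covered; Harrowgate agreement on 14-2-1: 14-1-3-1 not covered. → 24%.
Line B: motorcycle → 14-2; hybrid → 14-2-3; g.v.w. 32 t → 14-2-3-2. Scheduled 30%. No special measure applies. → 30%.
Line C: motorcycle → 14-2; petrol-engined → 14-2-1; g.v.w. 32 t → 14-2-1-3. Scheduled 34%. Harrowgate agreement on 14-2-3: 14-2-1-3 not covered; Harrowgate agreement on 14-2-1: RVC ≥ 40% → 1% available; preferential 1%. → 1%.
Line D: goods vehicle → 14-1; petrol-engined → 14-1-3; g.v.w. 12 t → 14-1-3-2. Scheduled 17%. quota on 14-1-3-2 exhausted → over-quota 41%. → 41%.
Sum: 24% + 30% + 1% + 41% = 96%.

96%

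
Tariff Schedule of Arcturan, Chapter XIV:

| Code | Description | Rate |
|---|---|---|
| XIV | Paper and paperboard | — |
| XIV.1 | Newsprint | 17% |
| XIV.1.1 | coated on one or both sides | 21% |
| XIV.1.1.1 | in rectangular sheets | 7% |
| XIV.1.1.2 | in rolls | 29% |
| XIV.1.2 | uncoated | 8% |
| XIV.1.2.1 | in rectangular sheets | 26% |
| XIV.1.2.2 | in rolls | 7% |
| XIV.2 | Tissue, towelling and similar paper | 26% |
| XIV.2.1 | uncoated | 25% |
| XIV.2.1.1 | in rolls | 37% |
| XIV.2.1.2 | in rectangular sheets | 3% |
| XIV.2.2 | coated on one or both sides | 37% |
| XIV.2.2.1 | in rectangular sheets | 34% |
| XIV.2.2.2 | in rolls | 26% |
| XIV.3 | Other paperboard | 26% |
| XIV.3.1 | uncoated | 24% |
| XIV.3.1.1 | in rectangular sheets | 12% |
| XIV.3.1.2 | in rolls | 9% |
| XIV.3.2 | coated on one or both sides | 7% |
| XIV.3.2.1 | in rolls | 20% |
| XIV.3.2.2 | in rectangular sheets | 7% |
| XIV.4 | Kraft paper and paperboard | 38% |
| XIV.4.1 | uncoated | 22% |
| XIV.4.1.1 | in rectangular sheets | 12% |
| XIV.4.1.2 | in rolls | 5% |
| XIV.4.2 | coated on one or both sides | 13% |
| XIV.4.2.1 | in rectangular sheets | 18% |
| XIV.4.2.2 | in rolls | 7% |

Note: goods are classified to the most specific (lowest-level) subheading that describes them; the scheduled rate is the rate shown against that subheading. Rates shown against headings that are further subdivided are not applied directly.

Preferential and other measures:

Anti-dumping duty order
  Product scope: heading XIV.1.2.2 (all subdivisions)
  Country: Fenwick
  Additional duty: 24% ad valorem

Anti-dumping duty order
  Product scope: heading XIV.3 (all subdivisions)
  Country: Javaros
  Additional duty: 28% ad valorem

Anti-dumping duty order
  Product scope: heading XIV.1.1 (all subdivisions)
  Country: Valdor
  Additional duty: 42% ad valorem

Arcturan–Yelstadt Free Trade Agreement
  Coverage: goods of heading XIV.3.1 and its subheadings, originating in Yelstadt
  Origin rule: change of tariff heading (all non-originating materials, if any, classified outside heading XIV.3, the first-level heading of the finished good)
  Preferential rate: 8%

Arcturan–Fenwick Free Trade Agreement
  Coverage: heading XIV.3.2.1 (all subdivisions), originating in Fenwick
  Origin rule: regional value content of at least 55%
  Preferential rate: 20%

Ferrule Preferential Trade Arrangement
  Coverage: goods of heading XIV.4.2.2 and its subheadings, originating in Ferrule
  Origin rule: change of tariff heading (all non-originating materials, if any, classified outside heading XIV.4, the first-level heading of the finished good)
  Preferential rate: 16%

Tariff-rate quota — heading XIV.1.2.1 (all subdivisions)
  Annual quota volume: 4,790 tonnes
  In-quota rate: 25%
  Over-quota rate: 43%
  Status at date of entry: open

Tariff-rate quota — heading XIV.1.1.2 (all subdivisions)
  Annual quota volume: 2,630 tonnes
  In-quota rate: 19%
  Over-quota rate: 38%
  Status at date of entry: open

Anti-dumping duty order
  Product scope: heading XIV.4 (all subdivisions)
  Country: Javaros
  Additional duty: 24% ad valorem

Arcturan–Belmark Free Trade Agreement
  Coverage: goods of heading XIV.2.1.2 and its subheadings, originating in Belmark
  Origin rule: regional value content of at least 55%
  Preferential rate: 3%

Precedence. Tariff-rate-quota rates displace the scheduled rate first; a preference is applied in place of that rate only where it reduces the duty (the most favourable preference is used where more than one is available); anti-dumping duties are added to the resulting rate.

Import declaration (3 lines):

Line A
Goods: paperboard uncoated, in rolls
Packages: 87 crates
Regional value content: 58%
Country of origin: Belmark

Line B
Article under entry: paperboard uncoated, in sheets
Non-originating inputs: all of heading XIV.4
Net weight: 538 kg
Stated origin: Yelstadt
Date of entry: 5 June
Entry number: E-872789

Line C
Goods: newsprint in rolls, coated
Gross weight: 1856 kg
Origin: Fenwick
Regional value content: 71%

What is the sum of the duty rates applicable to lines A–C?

Line A: paperboard → XIV.3; uncoated → XIV.3.1; in rolls → XIV.3.1.2. Scheduled 9%. Belmark agreement on XIV.2.1.2: XIV.3.1.2 not covered. → 9%.
Line B: paperboard → XIV.3; uncoated → XIV.3.1; in sheets → XIV.3.1.1. Scheduled 12%. Yelstadt agreement on XIV.3.1: CTH met → 8% available; preferential 8%. → 8%.
Line C: newsprint → XIV.1; coated → XIV.1.1; in rolls → XIV.1.1.2. Scheduled 29%. quota on XIV.1.1.2 open → in-quota 19%; Fenwick agreement on XIV.3.2.1: XIV.1.1.2 not covered. → 19%.
Sum: 9% + 8% + 19% = 36%.

36%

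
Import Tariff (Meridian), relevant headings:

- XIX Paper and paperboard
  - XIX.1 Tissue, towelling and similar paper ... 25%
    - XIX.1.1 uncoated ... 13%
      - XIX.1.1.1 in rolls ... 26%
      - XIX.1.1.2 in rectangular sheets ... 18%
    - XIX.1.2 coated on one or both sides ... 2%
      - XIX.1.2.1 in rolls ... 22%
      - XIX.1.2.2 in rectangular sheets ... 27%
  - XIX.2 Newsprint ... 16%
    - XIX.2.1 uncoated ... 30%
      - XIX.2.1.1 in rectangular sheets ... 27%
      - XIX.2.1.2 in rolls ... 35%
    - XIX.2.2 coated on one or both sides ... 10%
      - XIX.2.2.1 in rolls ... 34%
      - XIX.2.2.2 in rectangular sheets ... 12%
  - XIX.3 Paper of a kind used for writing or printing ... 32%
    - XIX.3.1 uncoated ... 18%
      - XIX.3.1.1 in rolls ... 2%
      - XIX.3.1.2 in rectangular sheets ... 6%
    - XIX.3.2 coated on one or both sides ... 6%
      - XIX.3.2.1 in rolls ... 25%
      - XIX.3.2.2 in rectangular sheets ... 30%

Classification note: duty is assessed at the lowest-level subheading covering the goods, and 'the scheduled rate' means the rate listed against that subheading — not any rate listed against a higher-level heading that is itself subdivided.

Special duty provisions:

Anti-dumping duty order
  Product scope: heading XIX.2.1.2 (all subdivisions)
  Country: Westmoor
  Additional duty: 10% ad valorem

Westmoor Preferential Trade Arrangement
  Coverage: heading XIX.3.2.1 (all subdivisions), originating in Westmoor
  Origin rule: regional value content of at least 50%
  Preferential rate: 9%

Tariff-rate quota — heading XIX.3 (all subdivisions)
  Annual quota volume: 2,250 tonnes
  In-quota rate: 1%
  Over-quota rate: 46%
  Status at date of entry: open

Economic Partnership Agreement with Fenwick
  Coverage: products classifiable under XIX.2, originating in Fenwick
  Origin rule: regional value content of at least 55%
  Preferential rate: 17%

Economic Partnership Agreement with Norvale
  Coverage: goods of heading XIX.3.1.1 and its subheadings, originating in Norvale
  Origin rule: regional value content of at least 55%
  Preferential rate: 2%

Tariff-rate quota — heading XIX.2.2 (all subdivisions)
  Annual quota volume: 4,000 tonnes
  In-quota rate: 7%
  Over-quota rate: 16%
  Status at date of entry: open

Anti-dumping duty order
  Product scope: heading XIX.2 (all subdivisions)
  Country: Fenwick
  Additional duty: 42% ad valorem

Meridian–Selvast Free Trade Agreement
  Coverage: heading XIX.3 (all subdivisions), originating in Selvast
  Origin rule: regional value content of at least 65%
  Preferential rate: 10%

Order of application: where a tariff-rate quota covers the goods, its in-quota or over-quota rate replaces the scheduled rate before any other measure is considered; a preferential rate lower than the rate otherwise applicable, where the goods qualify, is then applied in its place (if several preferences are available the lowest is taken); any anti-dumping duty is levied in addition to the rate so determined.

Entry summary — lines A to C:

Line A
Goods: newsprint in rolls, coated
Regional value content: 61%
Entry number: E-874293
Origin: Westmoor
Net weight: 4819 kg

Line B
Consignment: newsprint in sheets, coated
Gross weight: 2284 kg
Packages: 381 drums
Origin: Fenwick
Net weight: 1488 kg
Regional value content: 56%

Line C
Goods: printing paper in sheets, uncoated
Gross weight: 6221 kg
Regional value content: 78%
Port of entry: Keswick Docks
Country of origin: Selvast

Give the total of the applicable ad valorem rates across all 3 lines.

Line A: newsprint → XIX.2; coated → XIX.2.2; in rolls → XIX.2.2.1. Scheduled 34%. quota on XIX.2.2 open → in-quota 7%; Westmoor agreement on XIX.3.2.1: XIX.2.2.1 not covered. → 7%.
Line B: newsprint → XIX.2; coated → XIX.2.2; in sheets → XIX.2.2.2. Scheduled 12%. quota on XIX.2.2 open → in-quota 7%; Fenwick agreement on XIX.2: RVC ≥ 55% → 17% available; preference 17% not lower than 7% → no reduction; anti-dumping (Fenwick, XIX.2): +42%; total 7% + 42% = 49%. → 49%.
Line C: printing paper → XIX.3; uncoated → XIX.3.1; in sheets → XIX.3.1.2. Scheduled 6%. quota on XIX.3 open → in-quota 1%; Selvast agreement on XIX.3: RVC ≥ 65% → 10% available; preference 10% not lower than 1% → no reduction. → 1%.
Sum: 7% + 49% + 1% = 57%.

57%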